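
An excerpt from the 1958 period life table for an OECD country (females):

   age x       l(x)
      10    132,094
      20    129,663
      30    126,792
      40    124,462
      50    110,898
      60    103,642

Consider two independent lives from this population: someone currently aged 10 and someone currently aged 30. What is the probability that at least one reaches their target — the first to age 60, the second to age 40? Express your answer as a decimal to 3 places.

0.996

p₁ = l(60)/l(10) = 103,642/132,094 = 0.784608; p₂ = l(40)/l(30) = 124,462/126,792 = 0.981623.
P(at least one) = 1 − (1−p₁)(1−p₂) = 1 − 0.215392 × 0.018377 = 0.996042.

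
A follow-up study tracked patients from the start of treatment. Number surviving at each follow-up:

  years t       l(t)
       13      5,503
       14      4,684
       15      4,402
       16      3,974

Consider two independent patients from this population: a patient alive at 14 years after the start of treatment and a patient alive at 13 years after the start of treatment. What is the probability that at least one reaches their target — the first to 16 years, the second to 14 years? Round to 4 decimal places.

p₁ = l(16)/l(14) = 3,974/4,684 = 0.848420; p₂ = l(14)/l(13) = 4,684/5,503 = 0.851172.
P(at least one) = 1 − (1−p₁)(1−p₂) = 1 − 0.151580 × 0.148828 = 0.977441.

0.9774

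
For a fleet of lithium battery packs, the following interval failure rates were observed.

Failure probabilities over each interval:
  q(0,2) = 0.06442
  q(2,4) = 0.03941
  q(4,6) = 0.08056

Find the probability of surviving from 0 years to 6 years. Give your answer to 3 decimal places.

The overall survival probability is (1 − 0.06442) × (1 − 0.03941) × (1 − 0.08056).
= 0.93558 × 0.96059 × 0.91944 = 0.826309.

0.826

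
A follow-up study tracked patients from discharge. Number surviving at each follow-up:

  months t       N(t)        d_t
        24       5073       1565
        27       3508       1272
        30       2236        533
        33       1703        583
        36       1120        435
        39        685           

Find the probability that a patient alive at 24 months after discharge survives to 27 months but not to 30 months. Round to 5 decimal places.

0.25074

This is the probability of reaching 27 but not 30, conditional on being alive at 24: (N(27) − N(30)) / N(24).
= (3508 − 2236) / 5073 = 1272 / 5073 = 0.250739.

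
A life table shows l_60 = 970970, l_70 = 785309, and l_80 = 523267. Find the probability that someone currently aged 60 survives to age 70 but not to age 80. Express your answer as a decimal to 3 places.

0.270

We want 10|10q60 = (l_70 − l_80)/l_60.
This is the probability of reaching 70 but not 80, conditional on being alive at 60: (l_70 − l_80) / l_60.
= (785309 − 523267) / 970970 = 262042 / 970970 = 0.269877.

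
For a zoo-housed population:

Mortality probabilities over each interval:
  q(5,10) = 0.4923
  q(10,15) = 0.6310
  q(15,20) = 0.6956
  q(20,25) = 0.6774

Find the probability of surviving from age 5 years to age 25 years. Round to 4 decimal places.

0.0184

The overall survival probability is (1 − 0.4923) × (1 − 0.6310) × (1 − 0.6956) × (1 − 0.6774).
= 0.5077 × 0.3690 × 0.3044 × 0.3226 = 0.018397.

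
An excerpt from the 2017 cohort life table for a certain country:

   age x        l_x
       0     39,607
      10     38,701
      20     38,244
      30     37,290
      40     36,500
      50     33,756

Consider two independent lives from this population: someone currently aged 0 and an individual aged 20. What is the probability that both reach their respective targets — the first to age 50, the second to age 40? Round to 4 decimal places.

p₁ = l_50/l_0 = 33,756/39,607 = 0.852274; p₂ = l_40/l_20 = 36,500/38,244 = 0.954398.
P(both) = p₁ × p₂ = 0.852274 × 0.954398 = 0.813409.

0.8134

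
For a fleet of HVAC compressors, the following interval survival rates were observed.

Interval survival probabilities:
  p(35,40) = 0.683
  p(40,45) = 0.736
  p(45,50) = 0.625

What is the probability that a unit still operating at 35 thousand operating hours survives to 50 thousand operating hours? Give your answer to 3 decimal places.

0.314

Chaining the interval survival probabilities: 0.683 × 0.736 × 0.625.
= 0.314180.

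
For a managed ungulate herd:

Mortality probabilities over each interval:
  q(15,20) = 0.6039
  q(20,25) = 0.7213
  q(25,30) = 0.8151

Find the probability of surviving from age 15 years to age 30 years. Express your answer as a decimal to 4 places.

0.0204

The overall survival probability is (1 − 0.6039) × (1 − 0.7213) × (1 − 0.8151).
= 0.3961 × 0.2787 × 0.1849 = 0.020412.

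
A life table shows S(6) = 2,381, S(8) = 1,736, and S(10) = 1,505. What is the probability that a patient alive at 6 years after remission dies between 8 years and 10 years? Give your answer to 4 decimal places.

This is the probability of reaching 8 but not 10, conditional on being alive at 6: (S(8) − S(10)) / S(6).
= (1,736 − 1,505) / 2,381 = 231 / 2,381 = 0.097018.

0.0970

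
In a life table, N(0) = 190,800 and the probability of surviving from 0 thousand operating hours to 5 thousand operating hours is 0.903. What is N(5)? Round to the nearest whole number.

N(5) = N(0) × p = 190,800 × 0.903 = 172292.

172292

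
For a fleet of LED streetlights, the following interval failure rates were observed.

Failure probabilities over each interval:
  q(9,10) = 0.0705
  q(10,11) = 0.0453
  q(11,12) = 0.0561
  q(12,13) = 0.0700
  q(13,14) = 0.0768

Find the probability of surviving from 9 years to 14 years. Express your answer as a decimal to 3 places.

0.719

The overall survival probability is (1 − 0.0705) × (1 − 0.0453) × (1 − 0.0561) × (1 − 0.0700) × (1 − 0.0768).
= 0.9295 × 0.9547 × 0.9439 × 0.9300 × 0.9232 = 0.719153.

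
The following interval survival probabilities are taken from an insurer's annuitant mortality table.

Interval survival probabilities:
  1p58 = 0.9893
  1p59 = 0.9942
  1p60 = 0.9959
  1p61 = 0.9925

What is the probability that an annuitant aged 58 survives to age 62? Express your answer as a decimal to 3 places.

Survival from 58 to 62 is the product of surviving each interval: 0.9893 × 0.9942 × 0.9959 × 0.9925.
= 0.972183.

0.972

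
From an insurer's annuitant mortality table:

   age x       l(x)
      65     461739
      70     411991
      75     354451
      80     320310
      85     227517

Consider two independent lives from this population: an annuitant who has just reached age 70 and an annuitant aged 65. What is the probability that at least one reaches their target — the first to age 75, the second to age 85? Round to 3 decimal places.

p₁ = l(75)/l(70) = 354451/411991 = 0.860337; p₂ = l(85)/l(65) = 227517/461739 = 0.492739.
P(at least one) = 1 − (1−p₁)(1−p₂) = 1 − 0.139663 × 0.507261 = 0.929154.

0.929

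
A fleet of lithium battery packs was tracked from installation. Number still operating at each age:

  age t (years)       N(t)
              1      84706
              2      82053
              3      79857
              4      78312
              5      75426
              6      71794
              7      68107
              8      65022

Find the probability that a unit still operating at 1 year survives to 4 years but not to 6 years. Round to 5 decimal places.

This is the probability of reaching 4 but not 6, conditional on being operational at 1: (N(4) − N(6)) / N(1).
= (78312 − 71794) / 84706 = 6518 / 84706 = 0.076949.

0.07695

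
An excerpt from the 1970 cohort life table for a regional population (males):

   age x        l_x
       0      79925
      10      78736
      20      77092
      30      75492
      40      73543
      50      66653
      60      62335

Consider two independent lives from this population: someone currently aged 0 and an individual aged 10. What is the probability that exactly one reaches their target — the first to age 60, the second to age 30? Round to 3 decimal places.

p₁ = l_60/l_0 = 62335/79925 = 0.779919; p₂ = l_30/l_10 = 75492/78736 = 0.958799.
P(exactly one) = p₁(1−p₂) + (1−p₁)p₂ = 0.032133 + 0.211013 = 0.243147.

0.243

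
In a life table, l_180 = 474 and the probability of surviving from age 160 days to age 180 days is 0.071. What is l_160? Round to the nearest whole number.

l_160 = l_180 / p = 474 / 0.071 = 6676.

6676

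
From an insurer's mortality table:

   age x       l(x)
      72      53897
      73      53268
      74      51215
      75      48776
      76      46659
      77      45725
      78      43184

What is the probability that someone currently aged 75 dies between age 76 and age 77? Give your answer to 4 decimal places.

This is the probability of reaching 76 but not 77, conditional on being alive at 75: (l(76) − l(77)) / l(75).
= (46659 − 45725) / 48776 = 934 / 48776 = 0.019149.

0.0191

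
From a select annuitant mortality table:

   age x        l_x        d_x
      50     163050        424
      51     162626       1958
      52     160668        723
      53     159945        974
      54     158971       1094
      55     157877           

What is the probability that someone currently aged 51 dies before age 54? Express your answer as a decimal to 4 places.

0.0225

P(die before 54 | alive at 51) = 1 − l_54/l_51 = 1 − 158971/162626 = (3655)/162626 = 0.022475.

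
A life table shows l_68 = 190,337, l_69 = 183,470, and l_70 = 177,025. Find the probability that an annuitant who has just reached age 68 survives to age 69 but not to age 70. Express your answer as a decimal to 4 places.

We want 1|1q68 = (l_69 − l_70)/l_68.
This is the probability of reaching 69 but not 70, conditional on being alive at 68: (l_69 − l_70) / l_68.
= (183,470 − 177,025) / 190,337 = 6,445 / 190,337 = 0.033861.

0.0339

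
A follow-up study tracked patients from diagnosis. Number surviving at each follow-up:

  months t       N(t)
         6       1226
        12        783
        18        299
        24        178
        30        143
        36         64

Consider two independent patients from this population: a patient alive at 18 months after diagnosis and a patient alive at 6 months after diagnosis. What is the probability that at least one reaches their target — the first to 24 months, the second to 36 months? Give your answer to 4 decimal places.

p₁ = N(24)/N(18) = 178/299 = 0.595318; p₂ = N(36)/N(6) = 64/1226 = 0.052202.
P(at least one) = 1 − (1−p₁)(1−p₂) = 1 − 0.404682 × 0.947798 = 0.616443.

0.6164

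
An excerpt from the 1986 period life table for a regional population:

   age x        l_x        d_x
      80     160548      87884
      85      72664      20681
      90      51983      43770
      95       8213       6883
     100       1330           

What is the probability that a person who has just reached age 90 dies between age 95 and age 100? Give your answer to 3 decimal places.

0.132

We want 5|5q90 = (l_95 − l_100)/l_90.
This is the probability of reaching 95 but not 100, conditional on being alive at 90: (l_95 − l_100) / l_90.
= (8213 − 1330) / 51983 = 6883 / 51983 = 0.132409.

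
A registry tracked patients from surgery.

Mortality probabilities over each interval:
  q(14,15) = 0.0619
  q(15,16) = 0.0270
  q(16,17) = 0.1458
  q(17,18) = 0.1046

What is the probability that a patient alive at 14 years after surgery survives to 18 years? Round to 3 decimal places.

0.698

Survival from 14 to 18 is the product of surviving each interval: (1 − 0.0619) × (1 − 0.0270) × (1 − 0.1458) × (1 − 0.1046).
= 0.9381 × 0.9730 × 0.8542 × 0.8954 = 0.698134.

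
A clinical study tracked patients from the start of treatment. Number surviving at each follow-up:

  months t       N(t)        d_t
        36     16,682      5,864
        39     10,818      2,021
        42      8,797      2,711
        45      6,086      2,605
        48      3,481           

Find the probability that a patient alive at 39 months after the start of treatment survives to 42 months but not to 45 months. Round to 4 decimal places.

This is the probability of reaching 42 but not 45, conditional on being alive at 39: (N(42) − N(45)) / N(39).
= (8,797 − 6,086) / 10,818 = 2,711 / 10,818 = 0.250601.

0.2506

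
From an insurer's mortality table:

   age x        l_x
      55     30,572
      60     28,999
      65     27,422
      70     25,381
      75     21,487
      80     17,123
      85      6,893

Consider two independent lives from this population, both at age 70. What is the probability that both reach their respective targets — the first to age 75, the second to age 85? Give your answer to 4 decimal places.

p₁ = l_75/l_70 = 21,487/25,381 = 0.846578; p₂ = l_85/l_70 = 6,893/25,381 = 0.271581.
P(both) = p₁ × p₂ = 0.846578 × 0.271581 = 0.229914.

0.2299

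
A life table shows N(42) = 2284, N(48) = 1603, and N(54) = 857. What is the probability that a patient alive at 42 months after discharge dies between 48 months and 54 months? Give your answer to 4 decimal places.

0.3266

This is the probability of reaching 48 but not 54, conditional on being alive at 42: (N(48) − N(54)) / N(42).
= (1603 − 857) / 2284 = 746 / 2284 = 0.326620.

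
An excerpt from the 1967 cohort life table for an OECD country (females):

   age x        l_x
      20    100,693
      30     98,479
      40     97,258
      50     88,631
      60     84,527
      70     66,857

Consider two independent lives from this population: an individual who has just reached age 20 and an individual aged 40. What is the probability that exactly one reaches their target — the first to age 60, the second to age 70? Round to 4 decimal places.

0.3728

p₁ = l_60/l_20 = 84,527/100,693 = 0.839453; p₂ = l_70/l_40 = 66,857/97,258 = 0.687419.
P(exactly one) = p₁(1−p₂) + (1−p₁)p₂ = 0.262397 + 0.110363 = 0.372760.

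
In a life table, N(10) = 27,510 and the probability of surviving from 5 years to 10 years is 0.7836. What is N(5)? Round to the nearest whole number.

N(5) = N(10) / p = 27,510 / 0.7836 = 35107.

35107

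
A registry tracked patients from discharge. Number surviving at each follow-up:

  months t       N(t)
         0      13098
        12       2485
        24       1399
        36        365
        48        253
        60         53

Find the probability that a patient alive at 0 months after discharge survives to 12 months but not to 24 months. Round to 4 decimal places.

This is the probability of reaching 12 but not 24, conditional on being alive at 0: (N(12) − N(24)) / N(0).
= (2485 − 1399) / 13098 = 1086 / 13098 = 0.082913.

0.0829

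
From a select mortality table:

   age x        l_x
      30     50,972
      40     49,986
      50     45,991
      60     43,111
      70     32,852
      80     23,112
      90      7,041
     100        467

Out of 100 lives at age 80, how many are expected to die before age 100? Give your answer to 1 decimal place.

98.0

The relevant probability is 1 − 467/23,112 = 0.979794.
Expected number = 100 × 0.979794 = 98.0.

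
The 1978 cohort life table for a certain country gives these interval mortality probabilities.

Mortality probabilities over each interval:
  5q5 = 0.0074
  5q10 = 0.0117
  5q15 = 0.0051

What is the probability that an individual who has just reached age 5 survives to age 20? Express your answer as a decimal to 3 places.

Survival from 5 to 20 is the product of surviving each interval: (1 − 0.0074) × (1 − 0.0117) × (1 − 0.0051).
= 0.9926 × 0.9883 × 0.9949 = 0.975984.

0.976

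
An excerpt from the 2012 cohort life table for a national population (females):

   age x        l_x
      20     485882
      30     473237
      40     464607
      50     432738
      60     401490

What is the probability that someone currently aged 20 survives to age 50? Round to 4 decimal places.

0.8906

The conditional survival probability is l_50/l_20 = 432738/485882 = 0.890624.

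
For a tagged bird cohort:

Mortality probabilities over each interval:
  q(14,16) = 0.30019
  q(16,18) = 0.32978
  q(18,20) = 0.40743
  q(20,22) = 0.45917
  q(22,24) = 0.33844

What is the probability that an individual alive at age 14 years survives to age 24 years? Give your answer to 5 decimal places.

0.09944

The overall survival probability is (1 − 0.30019) × (1 − 0.32978) × (1 − 0.40743) × (1 − 0.45917) × (1 − 0.33844).
= 0.69981 × 0.67022 × 0.59257 × 0.54083 × 0.66156 = 0.099441.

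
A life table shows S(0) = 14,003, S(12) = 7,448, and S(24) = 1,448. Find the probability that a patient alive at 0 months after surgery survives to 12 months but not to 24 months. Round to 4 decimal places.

0.4285

This is the probability of reaching 12 but not 24, conditional on being alive at 0: (S(12) − S(24)) / S(0).
= (7,448 − 1,448) / 14,003 = 6,000 / 14,003 = 0.428480.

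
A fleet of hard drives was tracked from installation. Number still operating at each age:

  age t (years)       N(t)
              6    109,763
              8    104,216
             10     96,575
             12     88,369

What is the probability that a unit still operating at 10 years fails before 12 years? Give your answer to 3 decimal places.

P(fail before 12 | operational at 10) = 1 − N(12)/N(10) = 1 − 88,369/96,575 = (8,206)/96,575 = 0.084970.

0.085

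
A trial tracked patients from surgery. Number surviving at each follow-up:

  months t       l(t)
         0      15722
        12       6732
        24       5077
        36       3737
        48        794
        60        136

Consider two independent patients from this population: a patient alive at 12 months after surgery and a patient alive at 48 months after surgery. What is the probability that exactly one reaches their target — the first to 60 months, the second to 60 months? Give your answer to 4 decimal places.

0.1846

p₁ = l(60)/l(12) = 136/6732 = 0.020202; p₂ = l(60)/l(48) = 136/794 = 0.171285.
P(exactly one) = p₁(1−p₂) + (1−p₁)p₂ = 0.016742 + 0.167825 = 0.184566.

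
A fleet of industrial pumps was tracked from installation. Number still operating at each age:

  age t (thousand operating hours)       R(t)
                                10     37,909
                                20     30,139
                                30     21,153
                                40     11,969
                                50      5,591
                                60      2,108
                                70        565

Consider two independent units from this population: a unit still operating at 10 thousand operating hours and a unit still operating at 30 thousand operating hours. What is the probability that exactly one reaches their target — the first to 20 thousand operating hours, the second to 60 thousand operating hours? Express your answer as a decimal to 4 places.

0.7362

p₁ = R(20)/R(10) = 30,139/37,909 = 0.795035; p₂ = R(60)/R(30) = 2,108/21,153 = 0.099655.
P(exactly one) = p₁(1−p₂) + (1−p₁)p₂ = 0.715806 + 0.020426 = 0.736232.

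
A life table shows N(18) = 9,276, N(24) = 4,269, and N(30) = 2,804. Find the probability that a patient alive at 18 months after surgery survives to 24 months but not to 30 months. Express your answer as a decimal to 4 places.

0.1579

This is the probability of reaching 24 but not 30, conditional on being alive at 18: (N(24) − N(30)) / N(18).
= (4,269 − 2,804) / 9,276 = 1,465 / 9,276 = 0.157934.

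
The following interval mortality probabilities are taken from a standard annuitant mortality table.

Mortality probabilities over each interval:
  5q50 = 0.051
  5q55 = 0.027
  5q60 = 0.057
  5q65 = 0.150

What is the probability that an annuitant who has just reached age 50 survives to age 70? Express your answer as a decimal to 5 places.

Survival from 50 to 70 is the product of surviving each interval: (1 − 0.051) × (1 − 0.027) × (1 − 0.057) × (1 − 0.150).
= 0.949 × 0.973 × 0.943 × 0.850 = 0.740133.

0.74013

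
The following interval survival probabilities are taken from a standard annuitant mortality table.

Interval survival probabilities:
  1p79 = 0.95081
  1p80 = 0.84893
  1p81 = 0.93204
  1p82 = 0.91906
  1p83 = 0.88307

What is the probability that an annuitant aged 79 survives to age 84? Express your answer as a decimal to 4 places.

The overall survival probability is 0.95081 × 0.84893 × 0.93204 × 0.91906 × 0.88307.
= 0.610575.

0.6106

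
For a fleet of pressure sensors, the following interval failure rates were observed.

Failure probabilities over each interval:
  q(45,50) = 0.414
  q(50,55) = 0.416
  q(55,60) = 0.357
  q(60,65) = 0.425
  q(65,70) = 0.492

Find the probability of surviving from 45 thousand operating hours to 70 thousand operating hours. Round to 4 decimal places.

Chaining the interval survival probabilities: (1 − 0.414) × (1 − 0.416) × (1 − 0.357) × (1 − 0.425) × (1 − 0.492).
= 0.586 × 0.584 × 0.643 × 0.575 × 0.508 = 0.064277.

0.0643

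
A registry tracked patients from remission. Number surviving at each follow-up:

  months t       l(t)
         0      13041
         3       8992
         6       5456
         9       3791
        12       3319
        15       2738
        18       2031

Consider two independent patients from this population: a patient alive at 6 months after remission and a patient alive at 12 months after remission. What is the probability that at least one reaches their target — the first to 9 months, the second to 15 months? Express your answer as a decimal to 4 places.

0.9466

p₁ = l(9)/l(6) = 3791/5456 = 0.694831; p₂ = l(15)/l(12) = 2738/3319 = 0.824947.
P(at least one) = 1 − (1−p₁)(1−p₂) = 1 − 0.305169 × 0.175053 = 0.946579.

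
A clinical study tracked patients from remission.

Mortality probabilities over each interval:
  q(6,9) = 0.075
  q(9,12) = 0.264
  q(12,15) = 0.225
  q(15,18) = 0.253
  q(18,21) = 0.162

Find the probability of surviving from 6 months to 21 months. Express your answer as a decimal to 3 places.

0.330

Chaining the interval survival probabilities: (1 − 0.075) × (1 − 0.264) × (1 − 0.225) × (1 − 0.253) × (1 − 0.162).
= 0.925 × 0.736 × 0.775 × 0.747 × 0.838 = 0.330283.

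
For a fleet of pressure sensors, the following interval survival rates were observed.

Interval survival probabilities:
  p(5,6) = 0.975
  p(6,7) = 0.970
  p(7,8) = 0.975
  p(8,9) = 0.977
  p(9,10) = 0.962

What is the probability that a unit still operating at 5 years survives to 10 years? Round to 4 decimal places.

0.8667

P(survive 5→10) = 0.975 × 0.970 × 0.975 × 0.977 × 0.962.
= 0.866664.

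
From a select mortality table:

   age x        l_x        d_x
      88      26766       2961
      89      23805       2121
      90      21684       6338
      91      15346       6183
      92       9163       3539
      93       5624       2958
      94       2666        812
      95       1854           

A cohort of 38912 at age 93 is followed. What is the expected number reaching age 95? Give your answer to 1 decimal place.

The relevant probability is 1854/5624 = 0.329659.
Expected number = 38912 × 0.329659 = 12827.7.

12827.7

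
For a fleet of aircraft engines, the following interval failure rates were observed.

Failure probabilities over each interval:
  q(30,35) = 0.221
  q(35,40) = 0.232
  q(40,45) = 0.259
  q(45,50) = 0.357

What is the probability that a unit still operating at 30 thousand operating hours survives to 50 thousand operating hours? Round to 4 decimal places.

Survival from 30 to 50 is the product of surviving each interval: (1 − 0.221) × (1 − 0.232) × (1 − 0.259) × (1 − 0.357).
= 0.779 × 0.768 × 0.741 × 0.643 = 0.285054.

0.2851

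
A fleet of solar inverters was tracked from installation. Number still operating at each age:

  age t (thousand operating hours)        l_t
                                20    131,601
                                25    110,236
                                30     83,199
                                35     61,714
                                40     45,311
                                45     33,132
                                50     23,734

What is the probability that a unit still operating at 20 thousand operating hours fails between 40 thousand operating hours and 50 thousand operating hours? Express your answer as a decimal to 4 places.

This is the probability of reaching 40 but not 50, conditional on being operational at 20: (l_40 − l_50) / l_20.
= (45,311 − 23,734) / 131,601 = 21,577 / 131,601 = 0.163958.

0.1640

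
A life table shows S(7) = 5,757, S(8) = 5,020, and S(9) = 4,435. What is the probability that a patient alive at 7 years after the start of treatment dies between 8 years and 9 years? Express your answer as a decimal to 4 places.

This is the probability of reaching 8 but not 9, conditional on being alive at 7: (S(8) − S(9)) / S(7).
= (5,020 − 4,435) / 5,757 = 585 / 5,757 = 0.101615.

0.1016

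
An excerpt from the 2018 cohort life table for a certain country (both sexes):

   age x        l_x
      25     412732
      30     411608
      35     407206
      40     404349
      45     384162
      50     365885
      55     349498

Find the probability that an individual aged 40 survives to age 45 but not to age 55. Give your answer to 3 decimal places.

This is the probability of reaching 45 but not 55, conditional on being alive at 40: (l_45 − l_55) / l_40.
= (384162 − 349498) / 404349 = 34664 / 404349 = 0.085728.

0.086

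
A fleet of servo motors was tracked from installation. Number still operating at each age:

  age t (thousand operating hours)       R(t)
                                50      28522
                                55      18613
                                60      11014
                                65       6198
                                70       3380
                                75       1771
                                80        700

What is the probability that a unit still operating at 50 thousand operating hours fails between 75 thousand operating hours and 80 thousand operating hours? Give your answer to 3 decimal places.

0.038

This is the probability of reaching 75 but not 80, conditional on being operational at 50: (R(75) − R(80)) / R(50).
= (1771 − 700) / 28522 = 1071 / 28522 = 0.037550.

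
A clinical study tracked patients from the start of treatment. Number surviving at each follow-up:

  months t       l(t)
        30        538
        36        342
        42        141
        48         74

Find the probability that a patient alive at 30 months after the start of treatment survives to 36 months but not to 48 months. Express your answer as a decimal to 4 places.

0.4981

This is the probability of reaching 36 but not 48, conditional on being alive at 30: (l(36) − l(48)) / l(30).
= (342 − 74) / 538 = 268 / 538 = 0.498141.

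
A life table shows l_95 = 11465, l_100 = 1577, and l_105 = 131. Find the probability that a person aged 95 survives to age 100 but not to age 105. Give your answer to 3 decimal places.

This is the probability of reaching 100 but not 105, conditional on being alive at 95: (l_100 − l_105) / l_95.
= (1577 − 131) / 11465 = 1446 / 11465 = 0.126123.

0.126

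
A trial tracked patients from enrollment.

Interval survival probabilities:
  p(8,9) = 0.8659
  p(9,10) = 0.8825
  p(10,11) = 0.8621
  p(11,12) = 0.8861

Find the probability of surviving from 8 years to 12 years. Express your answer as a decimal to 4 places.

0.5837

P(survive 8→12) = 0.8659 × 0.8825 × 0.8621 × 0.8861.
= 0.583745.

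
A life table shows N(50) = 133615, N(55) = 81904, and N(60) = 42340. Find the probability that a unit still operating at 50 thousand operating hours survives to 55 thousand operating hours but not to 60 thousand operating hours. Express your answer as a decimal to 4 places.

0.2961

This is the probability of reaching 55 but not 60, conditional on being operational at 50: (N(55) − N(60)) / N(50).
= (81904 − 42340) / 133615 = 39564 / 133615 = 0.296104.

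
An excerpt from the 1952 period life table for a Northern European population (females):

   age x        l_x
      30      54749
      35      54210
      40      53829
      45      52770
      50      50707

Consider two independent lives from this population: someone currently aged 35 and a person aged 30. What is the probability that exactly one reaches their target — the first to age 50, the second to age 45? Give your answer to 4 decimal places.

p₁ = l_50/l_35 = 50707/54210 = 0.935381; p₂ = l_45/l_30 = 52770/54749 = 0.963853.
P(exactly one) = p₁(1−p₂) + (1−p₁)p₂ = 0.033811 + 0.062283 = 0.096094.

0.0961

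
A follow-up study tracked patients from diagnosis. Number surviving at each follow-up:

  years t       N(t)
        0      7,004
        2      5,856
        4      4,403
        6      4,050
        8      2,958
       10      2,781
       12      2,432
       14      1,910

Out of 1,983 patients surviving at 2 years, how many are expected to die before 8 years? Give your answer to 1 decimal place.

981.3

The relevant probability is 1 − 2,958/5,856 = 0.494877.
Expected number = 1,983 × 0.494877 = 981.3.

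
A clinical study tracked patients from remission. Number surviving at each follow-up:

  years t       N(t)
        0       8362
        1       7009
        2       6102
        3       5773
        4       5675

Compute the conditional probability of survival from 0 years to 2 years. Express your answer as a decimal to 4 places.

0.7297

The conditional survival probability is N(2)/N(0) = 6102/8362 = 0.729730.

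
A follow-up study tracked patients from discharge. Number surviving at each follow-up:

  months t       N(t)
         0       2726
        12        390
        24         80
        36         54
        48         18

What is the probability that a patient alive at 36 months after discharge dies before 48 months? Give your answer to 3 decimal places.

0.667

P(die before 48 | alive at 36) = 1 − N(48)/N(36) = 1 − 18/54 = (36)/54 = 0.666667.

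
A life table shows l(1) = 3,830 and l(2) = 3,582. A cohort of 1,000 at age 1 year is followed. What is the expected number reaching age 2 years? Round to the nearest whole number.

The relevant probability is 3,582/3,830 = 0.935248.
Expected number = 1,000 × 0.935248 = 935.

935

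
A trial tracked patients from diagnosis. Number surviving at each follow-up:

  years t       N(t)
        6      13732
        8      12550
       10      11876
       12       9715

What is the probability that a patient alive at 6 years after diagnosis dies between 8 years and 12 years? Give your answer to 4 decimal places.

0.2065

This is the probability of reaching 8 but not 12, conditional on being alive at 6: (N(8) − N(12)) / N(6).
= (12550 − 9715) / 13732 = 2835 / 13732 = 0.206452.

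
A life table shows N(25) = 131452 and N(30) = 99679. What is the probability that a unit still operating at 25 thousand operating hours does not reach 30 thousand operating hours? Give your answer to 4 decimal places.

0.2417

P(fail before 30 | operational at 25) = 1 − N(30)/N(25) = 1 − 99679/131452 = (31773)/131452 = 0.241708.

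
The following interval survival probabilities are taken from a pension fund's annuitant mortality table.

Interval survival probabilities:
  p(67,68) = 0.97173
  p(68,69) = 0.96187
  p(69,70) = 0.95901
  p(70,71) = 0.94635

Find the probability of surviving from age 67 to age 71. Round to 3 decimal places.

The overall survival probability is 0.97173 × 0.96187 × 0.95901 × 0.94635.
= 0.848275.

0.848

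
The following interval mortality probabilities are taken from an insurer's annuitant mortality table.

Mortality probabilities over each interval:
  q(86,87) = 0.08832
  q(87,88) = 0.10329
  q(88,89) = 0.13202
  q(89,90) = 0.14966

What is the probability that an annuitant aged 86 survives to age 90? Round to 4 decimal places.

0.6034

Survival from 86 to 90 is the product of surviving each interval: (1 − 0.08832) × (1 − 0.10329) × (1 − 0.13202) × (1 − 0.14966).
= 0.91168 × 0.89671 × 0.86798 × 0.85034 = 0.603388.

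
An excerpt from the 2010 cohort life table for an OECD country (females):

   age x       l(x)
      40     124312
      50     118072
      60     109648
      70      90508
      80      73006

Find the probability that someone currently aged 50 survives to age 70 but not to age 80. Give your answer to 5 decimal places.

This is the probability of reaching 70 but not 80, conditional on being alive at 50: (l(70) − l(80)) / l(50).
= (90508 − 73006) / 118072 = 17502 / 118072 = 0.148232.

0.14823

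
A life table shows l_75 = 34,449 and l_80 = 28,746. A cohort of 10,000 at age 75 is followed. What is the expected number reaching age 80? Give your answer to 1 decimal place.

8344.5

The relevant probability is 28,746/34,449 = 0.834451.
Expected number = 10,000 × 0.834451 = 8344.5.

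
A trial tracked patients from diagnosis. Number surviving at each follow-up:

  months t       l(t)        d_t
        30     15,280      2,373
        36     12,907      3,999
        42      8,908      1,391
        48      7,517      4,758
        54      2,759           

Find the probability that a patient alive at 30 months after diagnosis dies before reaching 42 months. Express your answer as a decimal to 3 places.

P(die before 42 | alive at 30) = 1 − l(42)/l(30) = 1 − 8,908/15,280 = (6,372)/15,280 = 0.417016.

0.417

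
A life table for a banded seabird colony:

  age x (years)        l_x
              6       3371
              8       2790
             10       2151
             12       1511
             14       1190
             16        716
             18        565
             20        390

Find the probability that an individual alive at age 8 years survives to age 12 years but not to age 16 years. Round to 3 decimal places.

This is the probability of reaching 12 but not 16, conditional on being alive at 8: (l_12 − l_16) / l_8.
= (1511 − 716) / 2790 = 795 / 2790 = 0.284946.

0.285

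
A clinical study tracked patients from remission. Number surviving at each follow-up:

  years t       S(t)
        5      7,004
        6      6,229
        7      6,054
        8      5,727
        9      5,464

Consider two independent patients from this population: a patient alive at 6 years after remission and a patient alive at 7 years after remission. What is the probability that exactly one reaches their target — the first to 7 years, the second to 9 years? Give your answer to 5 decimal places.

0.12007

p₁ = S(7)/S(6) = 6,054/6,229 = 0.971906; p₂ = S(9)/S(7) = 5,464/6,054 = 0.902544.
P(exactly one) = p₁(1−p₂) + (1−p₁)p₂ = 0.094718 + 0.025356 = 0.120074.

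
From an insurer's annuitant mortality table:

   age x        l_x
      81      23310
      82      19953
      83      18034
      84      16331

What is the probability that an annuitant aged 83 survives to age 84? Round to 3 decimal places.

0.906

The conditional survival probability is l_84/l_83 = 16331/18034 = 0.905567.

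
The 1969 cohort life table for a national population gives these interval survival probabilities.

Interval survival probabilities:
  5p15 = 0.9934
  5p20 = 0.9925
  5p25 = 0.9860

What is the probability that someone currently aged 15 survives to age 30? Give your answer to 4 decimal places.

The overall survival probability is 0.9934 × 0.9925 × 0.9860.
= 0.972146.

0.9721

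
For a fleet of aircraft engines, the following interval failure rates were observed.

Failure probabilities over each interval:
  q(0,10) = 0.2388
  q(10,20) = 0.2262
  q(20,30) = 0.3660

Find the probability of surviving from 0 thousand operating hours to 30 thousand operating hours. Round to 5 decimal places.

0.37344

Chaining the interval survival probabilities: (1 − 0.2388) × (1 − 0.2262) × (1 − 0.3660).
= 0.7612 × 0.7738 × 0.6340 = 0.373436.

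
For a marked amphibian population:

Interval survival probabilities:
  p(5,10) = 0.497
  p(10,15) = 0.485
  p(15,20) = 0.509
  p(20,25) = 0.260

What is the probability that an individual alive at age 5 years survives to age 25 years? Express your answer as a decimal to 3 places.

0.032

Survival from 5 to 25 is the product of surviving each interval: 0.497 × 0.485 × 0.509 × 0.260.
= 0.031900.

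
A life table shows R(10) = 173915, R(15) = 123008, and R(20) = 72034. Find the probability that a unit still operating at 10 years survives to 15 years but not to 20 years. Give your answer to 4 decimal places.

0.2931

This is the probability of reaching 15 but not 20, conditional on being operational at 10: (R(15) − R(20)) / R(10).
= (123008 − 72034) / 173915 = 50974 / 173915 = 0.293097.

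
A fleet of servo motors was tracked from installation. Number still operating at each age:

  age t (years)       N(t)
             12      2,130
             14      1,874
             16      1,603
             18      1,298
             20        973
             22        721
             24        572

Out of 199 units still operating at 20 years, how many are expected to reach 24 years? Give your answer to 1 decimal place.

The relevant probability is 572/973 = 0.587873.
Expected number = 199 × 0.587873 = 117.0.

117.0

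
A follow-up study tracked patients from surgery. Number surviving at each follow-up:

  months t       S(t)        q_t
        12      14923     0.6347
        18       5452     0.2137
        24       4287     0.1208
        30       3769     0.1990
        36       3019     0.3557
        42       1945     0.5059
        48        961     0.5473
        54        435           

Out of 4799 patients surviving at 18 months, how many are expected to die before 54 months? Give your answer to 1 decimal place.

The relevant probability is 1 − 435/5452 = 0.920213.
Expected number = 4799 × 0.920213 = 4416.1.

4416.1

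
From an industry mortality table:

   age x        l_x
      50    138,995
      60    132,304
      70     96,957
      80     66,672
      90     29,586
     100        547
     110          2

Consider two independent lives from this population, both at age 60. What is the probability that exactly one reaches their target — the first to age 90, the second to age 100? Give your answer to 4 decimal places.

p₁ = l_90/l_60 = 29,586/132,304 = 0.223621; p₂ = l_100/l_60 = 547/132,304 = 0.004134.
P(exactly one) = p₁(1−p₂) + (1−p₁)p₂ = 0.222697 + 0.003210 = 0.225906.

0.2259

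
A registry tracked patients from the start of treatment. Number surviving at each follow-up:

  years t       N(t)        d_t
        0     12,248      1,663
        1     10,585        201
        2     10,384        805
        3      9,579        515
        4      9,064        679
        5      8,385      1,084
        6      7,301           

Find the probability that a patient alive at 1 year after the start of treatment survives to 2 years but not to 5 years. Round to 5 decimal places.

0.18885

This is the probability of reaching 2 but not 5, conditional on being alive at 1: (N(2) − N(5)) / N(1).
= (10,384 − 8,385) / 10,585 = 1,999 / 10,585 = 0.188852.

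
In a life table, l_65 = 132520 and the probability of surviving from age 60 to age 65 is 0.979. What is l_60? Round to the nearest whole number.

l_60 = l_65 / p = 132520 / 0.979 = 135363.

135363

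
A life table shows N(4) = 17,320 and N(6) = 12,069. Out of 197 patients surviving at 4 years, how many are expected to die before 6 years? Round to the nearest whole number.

60

The relevant probability is 1 − 12,069/17,320 = 0.303176.
Expected number = 197 × 0.303176 = 60.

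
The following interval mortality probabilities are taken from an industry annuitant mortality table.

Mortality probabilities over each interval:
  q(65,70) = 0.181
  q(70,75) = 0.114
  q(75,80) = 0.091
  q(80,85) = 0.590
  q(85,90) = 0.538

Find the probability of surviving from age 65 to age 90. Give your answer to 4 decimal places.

The overall survival probability is (1 − 0.181) × (1 − 0.114) × (1 − 0.091) × (1 − 0.590) × (1 − 0.538).
= 0.819 × 0.886 × 0.909 × 0.410 × 0.462 = 0.124942.

0.1249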